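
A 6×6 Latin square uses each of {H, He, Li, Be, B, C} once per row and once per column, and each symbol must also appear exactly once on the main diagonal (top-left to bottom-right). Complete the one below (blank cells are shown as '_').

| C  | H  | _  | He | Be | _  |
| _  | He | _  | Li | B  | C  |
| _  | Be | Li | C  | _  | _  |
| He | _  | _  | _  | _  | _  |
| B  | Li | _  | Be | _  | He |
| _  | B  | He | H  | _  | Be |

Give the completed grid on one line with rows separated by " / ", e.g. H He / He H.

C H B He Be Li / Be He H Li B C / H Be Li C He B / He C Be B Li H / B Li C Be H He / Li B He H C Be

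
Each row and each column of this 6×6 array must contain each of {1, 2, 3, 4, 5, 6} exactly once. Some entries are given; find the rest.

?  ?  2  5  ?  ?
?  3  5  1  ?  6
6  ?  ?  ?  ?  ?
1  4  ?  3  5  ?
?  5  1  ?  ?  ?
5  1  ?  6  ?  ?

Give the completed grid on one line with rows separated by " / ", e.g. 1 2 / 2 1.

4 6 2 5 3 1 / 2 3 5 1 4 6 / 6 2 3 4 1 5 / 1 4 6 3 5 2 / 3 5 1 2 6 4 / 5 1 4 6 2 3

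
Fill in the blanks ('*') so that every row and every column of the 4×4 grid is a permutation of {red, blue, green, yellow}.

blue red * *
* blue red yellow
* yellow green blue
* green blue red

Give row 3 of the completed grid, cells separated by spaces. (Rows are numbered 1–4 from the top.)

red yellow green blue

(r1,c3) = yellow
(r1,c4) = green
(r2,c1) = green
(r3,c1) = red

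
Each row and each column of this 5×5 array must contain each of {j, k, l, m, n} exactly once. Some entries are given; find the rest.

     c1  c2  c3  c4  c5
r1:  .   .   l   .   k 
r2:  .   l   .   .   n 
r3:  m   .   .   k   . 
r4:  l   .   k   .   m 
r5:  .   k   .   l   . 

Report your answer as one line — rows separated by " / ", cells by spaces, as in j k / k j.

row 5 has {k,l}; column 5 has {k,m,n} — only j is left for (r5,c5).
row 3 has {k,m}; column 5 has {j,k,m,n} — only l is left for (r3,c5).
row 5 has {j,k,l}; column 1 has {l,m} — only n is left for (r5,c1).
row 5 has {j,k,l,n}; column 3 has {k,l} — only m is left for (r5,c3).
row 1 has {k,l}; column 1 has {l,m,n} — only j is left for (r1,c1).
row 2 has {l,n}; column 1 has {j,l,m,n} — only k is left for (r2,c1).
row 2 has {k,l,n}; column 3 has {k,l,m} — only j is left for (r2,c3).
row 2 has {j,k,l,n}; column 4 has {k,l} — only m is left for (r2,c4).
row 3 has {k,l,m}; column 3 has {j,k,l,m} — only n is left for (r3,c3).
row 1 has {j,k,l}; column 4 has {k,l,m} — only n is left for (r1,c4).
row 3 has {k,l,m,n}; column 2 has {k,l} — only j is left for (r3,c2).
row 4 has {k,l,m}; column 2 has {j,k,l} — only n is left for (r4,c2).
row 4 has {k,l,m,n}; column 4 has {k,l,m,n} — only j is left for (r4,c4).
row 1 has {j,k,l,n}; column 2 has {j,k,l,n} — only m is left for (r1,c2).

j m l n k / k l j m n / m j n k l / l n k j m / n k m l j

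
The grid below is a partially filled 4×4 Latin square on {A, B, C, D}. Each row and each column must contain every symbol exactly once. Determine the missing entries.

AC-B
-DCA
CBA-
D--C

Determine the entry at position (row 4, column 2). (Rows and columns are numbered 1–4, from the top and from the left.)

A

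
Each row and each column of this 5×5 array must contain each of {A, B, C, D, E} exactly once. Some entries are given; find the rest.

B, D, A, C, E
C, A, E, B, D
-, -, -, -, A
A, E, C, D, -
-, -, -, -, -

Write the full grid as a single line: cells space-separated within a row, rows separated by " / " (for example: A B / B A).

row 3 has {A}; column 4 has {B,C,D} — only E is left for (r3,c4).
row 4 has {A,C,D,E}; column 5 has {A,D,E} — only B is left for (r4,c5).
row 5 is empty so far; column 4 has {B,C,D,E} — only A is left for (r5,c4).
row 5 has {A}; column 5 has {A,B,D,E} — only C is left for (r5,c5).
row 3 has {A,E}; column 1 has {A,B,C} — only D is left for (r3,c1).
row 3 has {A,D,E}; column 3 has {A,C,E} — only B is left for (r3,c3).
row 5 has {A,C}; column 1 has {A,B,C,D} — only E is left for (r5,c1).
row 5 has {A,C,E}; column 2 has {A,D,E} — only B is left for (r5,c2).
row 5 has {A,B,C,E}; column 3 has {A,B,C,E} — only D is left for (r5,c3).
row 3 has {A,B,D,E}; column 2 has {A,B,D,E} — only C is left for (r3,c2).

B D A C E / C A E B D / D C B E A / A E C D B / E B D A C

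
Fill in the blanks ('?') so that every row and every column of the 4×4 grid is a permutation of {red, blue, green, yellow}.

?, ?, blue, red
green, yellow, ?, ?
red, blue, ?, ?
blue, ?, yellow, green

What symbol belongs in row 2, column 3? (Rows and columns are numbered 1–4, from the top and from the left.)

red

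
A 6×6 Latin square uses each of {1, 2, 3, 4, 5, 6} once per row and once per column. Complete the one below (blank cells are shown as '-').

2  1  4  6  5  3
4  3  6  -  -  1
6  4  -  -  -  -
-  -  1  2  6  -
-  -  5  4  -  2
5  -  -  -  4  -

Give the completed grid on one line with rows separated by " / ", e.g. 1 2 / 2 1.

(r2,c4) = 5
(r2,c5) = 2
(r3,c6) = 5
(r4,c1) = 3
(r4,c2) = 5
(r4,c6) = 4
(r5,c1) = 1
(r5,c2) = 6
(r5,c5) = 3
(r6,c2) = 2
(r6,c3) = 3
(r6,c4) = 1
(r6,c6) = 6
(r3,c3) = 2
(r3,c4) = 3
(r3,c5) = 1

2 1 4 6 5 3 / 4 3 6 5 2 1 / 6 4 2 3 1 5 / 3 5 1 2 6 4 / 1 6 5 4 3 2 / 5 2 3 1 4 6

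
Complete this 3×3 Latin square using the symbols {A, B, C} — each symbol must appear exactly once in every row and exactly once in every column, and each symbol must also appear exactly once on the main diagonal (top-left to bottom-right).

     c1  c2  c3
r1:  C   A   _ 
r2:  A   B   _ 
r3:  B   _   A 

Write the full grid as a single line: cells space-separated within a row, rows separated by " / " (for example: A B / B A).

(r1,c3): row 1 has {A,C}; column 3 has {A}, so it must be B.
(r2,c3): row 2 has {A,B}; column 3 has {A,B}, so it must be C.
(r3,c2): row 3 has {A,B}; column 2 has {A,B}, so it must be C.

C A B / A B C / B C A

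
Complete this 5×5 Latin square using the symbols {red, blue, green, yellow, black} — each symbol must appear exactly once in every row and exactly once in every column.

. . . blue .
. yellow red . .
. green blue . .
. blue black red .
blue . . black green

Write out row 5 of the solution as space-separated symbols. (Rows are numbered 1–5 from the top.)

(r2,c4) = green
(r3,c4) = yellow
(r4,c5) = yellow
(r5,c2) = red
(r5,c3) = yellow

blue red yellow black green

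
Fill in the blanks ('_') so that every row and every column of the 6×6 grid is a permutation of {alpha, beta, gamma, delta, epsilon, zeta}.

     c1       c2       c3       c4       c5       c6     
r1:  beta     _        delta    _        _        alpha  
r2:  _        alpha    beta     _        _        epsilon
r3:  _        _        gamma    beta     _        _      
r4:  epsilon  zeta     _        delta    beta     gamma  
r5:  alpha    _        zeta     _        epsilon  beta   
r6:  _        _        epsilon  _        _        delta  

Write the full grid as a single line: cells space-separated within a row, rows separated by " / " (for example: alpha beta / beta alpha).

(r3,c6): row 3 has {beta,gamma}; column 6 has {alpha,beta,gamma,delta,epsilon}, so it must be zeta.
(r4,c3): row 4 has {beta,gamma,delta,epsilon,zeta}; column 3 has {beta,gamma,delta,epsilon,zeta}, so it must be alpha.
(r5,c4): row 5 has {alpha,beta,epsilon,zeta}; column 4 has {beta,delta}, so it must be gamma.
(r2,c4): row 2 has {alpha,beta,epsilon}; column 4 has {beta,gamma,delta}, so it must be zeta.
(r3,c1): row 3 has {beta,gamma,zeta}; column 1 has {alpha,beta,epsilon}, so it must be delta.
(r3,c2): row 3 has {beta,gamma,delta,zeta}; column 2 has {alpha,zeta}, so it must be epsilon.
(r3,c5): row 3 has {beta,gamma,delta,epsilon,zeta}; column 5 has {beta,epsilon}, so it must be alpha.
(r5,c2): row 5 has {alpha,beta,gamma,epsilon,zeta}; column 2 has {alpha,epsilon,zeta}, so it must be delta.
(r6,c4): row 6 has {delta,epsilon}; column 4 has {beta,gamma,delta,zeta}, so it must be alpha.
(r1,c2): row 1 has {alpha,beta,delta}; column 2 has {alpha,delta,epsilon,zeta}, so it must be gamma.
(r1,c4): row 1 has {alpha,beta,gamma,delta}; column 4 has {alpha,beta,gamma,delta,zeta}, so it must be epsilon.
(r1,c5): row 1 has {alpha,beta,gamma,delta,epsilon}; column 5 has {alpha,beta,epsilon}, so it must be zeta.
(r2,c1): row 2 has {alpha,beta,epsilon,zeta}; column 1 has {alpha,beta,delta,epsilon}, so it must be gamma.
(r2,c5): row 2 has {alpha,beta,gamma,epsilon,zeta}; column 5 has {alpha,beta,epsilon,zeta}, so it must be delta.
(r6,c1): row 6 has {alpha,delta,epsilon}; column 1 has {alpha,beta,gamma,delta,epsilon}, so it must be zeta.
(r6,c2): row 6 has {alpha,delta,epsilon,zeta}; column 2 has {alpha,gamma,delta,epsilon,zeta}, so it must be beta.
(r6,c5): row 6 has {alpha,beta,delta,epsilon,zeta}; column 5 has {alpha,beta,delta,epsilon,zeta}, so it must be gamma.

beta gamma delta epsilon zeta alpha / gamma alpha beta zeta delta epsilon / delta epsilon gamma beta alpha zeta / epsilon zeta alpha delta beta gamma / alpha delta zeta gamma epsilon beta / zeta beta epsilon alpha gamma delta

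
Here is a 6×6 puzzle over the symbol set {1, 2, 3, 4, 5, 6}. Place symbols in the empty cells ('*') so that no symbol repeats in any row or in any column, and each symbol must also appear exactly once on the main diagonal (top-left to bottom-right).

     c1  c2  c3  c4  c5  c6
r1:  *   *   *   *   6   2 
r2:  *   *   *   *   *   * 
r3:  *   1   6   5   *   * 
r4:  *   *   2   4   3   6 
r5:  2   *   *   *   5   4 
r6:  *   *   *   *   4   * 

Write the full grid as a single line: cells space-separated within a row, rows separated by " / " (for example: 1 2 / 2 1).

(r3,c5) = 2
(r3,c6) = 3
(r4,c2) = 5
(r6,c6) = 1
(r1,c1) = 3
(r1,c2) = 4
(r1,c4) = 1
(r2,c2) = 2
(r2,c5) = 1
(r2,c6) = 5
(r3,c1) = 4
(r4,c1) = 1
(r1,c3) = 5
(r2,c1) = 6
(r2,c4) = 3
(r5,c4) = 6
(r6,c1) = 5
(r6,c3) = 3
(r6,c4) = 2
(r2,c3) = 4
(r5,c2) = 3
(r5,c3) = 1
(r6,c2) = 6

3 4 5 1 6 2 / 6 2 4 3 1 5 / 4 1 6 5 2 3 / 1 5 2 4 3 6 / 2 3 1 6 5 4 / 5 6 3 2 4 1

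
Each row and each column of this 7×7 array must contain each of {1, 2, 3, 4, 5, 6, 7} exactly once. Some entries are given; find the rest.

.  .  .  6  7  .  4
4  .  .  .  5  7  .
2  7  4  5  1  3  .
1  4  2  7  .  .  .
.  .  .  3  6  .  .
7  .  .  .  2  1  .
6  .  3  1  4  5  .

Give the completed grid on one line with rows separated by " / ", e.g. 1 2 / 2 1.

3 5 1 6 7 2 4 / 4 3 6 2 5 7 1 / 2 7 4 5 1 3 6 / 1 4 2 7 3 6 5 / 5 1 7 3 6 4 2 / 7 6 5 4 2 1 3 / 6 2 3 1 4 5 7

(r1,c6) = 2
(r2,c4) = 2
(r3,c7) = 6
(r4,c5) = 3
(r4,c6) = 6
(r4,c7) = 5
(r5,c1) = 5
(r5,c6) = 4
(r6,c4) = 4
(r6,c7) = 3
(r7,c2) = 2
(r7,c7) = 7
(r1,c1) = 3
(r2,c7) = 1
(r5,c2) = 1
(r5,c3) = 7
(r5,c7) = 2
(r1,c2) = 5
(r1,c3) = 1
(r2,c3) = 6
(r6,c2) = 6
(r6,c3) = 5
(r2,c2) = 3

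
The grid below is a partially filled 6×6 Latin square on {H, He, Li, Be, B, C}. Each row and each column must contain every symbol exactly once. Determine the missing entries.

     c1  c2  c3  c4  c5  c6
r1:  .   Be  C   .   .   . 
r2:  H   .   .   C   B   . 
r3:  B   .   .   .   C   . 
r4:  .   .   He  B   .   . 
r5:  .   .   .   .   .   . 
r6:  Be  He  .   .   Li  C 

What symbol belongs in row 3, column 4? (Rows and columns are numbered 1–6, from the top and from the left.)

He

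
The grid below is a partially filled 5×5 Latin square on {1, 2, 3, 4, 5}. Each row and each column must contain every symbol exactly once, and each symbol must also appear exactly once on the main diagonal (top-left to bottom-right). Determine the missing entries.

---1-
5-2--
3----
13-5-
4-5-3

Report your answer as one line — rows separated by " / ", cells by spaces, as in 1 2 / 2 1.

2 5 3 1 4 / 5 4 2 3 1 / 3 2 1 4 5 / 1 3 4 5 2 / 4 1 5 2 3

Cell (r1,c1): row 1 has {1}; column 1 has {1,3,4,5}; the diagonal has {3,5} → 2.
Cell (r4,c3): row 4 has {1,3,5}; column 3 has {2,5} → 4.
Cell (r4,c5): row 4 has {1,3,4,5}; column 5 has {3} → 2.
Cell (r5,c4): row 5 has {3,4,5}; column 4 has {1,5} → 2.
Cell (r1,c3): row 1 has {1,2}; column 3 has {2,4,5} → 3.
Cell (r3,c3): row 3 has {3}; column 3 has {2,3,4,5}; the diagonal has {2,3,5} → 1.
Cell (r3,c4): row 3 has {1,3}; column 4 has {1,2,5} → 4.
Cell (r3,c5): row 3 has {1,3,4}; column 5 has {2,3} → 5.
Cell (r5,c2): row 5 has {2,3,4,5}; column 2 has {3} → 1.
Cell (r1,c5): row 1 has {1,2,3}; column 5 has {2,3,5} → 4.
Cell (r2,c2): row 2 has {2,5}; column 2 has {1,3}; the diagonal has {1,2,3,5} → 4.
Cell (r2,c4): row 2 has {2,4,5}; column 4 has {1,2,4,5} → 3.
Cell (r2,c5): row 2 has {2,3,4,5}; column 5 has {2,3,4,5} → 1.
Cell (r3,c2): row 3 has {1,3,4,5}; column 2 has {1,3,4} → 2.
Cell (r1,c2): row 1 has {1,2,3,4}; column 2 has {1,2,3,4} → 5.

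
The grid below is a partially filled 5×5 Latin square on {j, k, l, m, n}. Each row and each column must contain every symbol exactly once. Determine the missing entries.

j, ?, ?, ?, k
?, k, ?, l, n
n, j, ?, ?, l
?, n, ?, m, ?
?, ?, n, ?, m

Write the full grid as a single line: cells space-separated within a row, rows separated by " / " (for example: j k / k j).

Cell (r1,c4): row 1 has {j,k}; column 4 has {l,m} → n.
Cell (r2,c1): row 2 has {k,l,n}; column 1 has {j,n} → m.
Cell (r2,c3): row 2 has {k,l,m,n}; column 3 has {n} → j.
Cell (r3,c4): row 3 has {j,l,n}; column 4 has {l,m,n} → k.
Cell (r4,c5): row 4 has {m,n}; column 5 has {k,l,m,n} → j.
Cell (r5,c2): row 5 has {m,n}; column 2 has {j,k,n} → l.
Cell (r5,c4): row 5 has {l,m,n}; column 4 has {k,l,m,n} → j.
Cell (r1,c2): row 1 has {j,k,n}; column 2 has {j,k,l,n} → m.
Cell (r1,c3): row 1 has {j,k,m,n}; column 3 has {j,n} → l.
Cell (r3,c3): row 3 has {j,k,l,n}; column 3 has {j,l,n} → m.
Cell (r4,c3): row 4 has {j,m,n}; column 3 has {j,l,m,n} → k.
Cell (r5,c1): row 5 has {j,l,m,n}; column 1 has {j,m,n} → k.
Cell (r4,c1): row 4 has {j,k,m,n}; column 1 has {j,k,m,n} → l.

j m l n k / m k j l n / n j m k l / l n k m j / k l n j m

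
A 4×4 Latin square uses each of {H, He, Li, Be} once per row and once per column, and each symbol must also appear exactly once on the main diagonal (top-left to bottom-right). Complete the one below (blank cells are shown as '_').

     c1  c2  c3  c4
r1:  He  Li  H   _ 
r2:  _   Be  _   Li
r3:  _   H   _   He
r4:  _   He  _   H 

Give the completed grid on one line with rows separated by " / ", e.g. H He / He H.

He Li H Be / H Be He Li / Be H Li He / Li He Be H

(r1,c4): row 1 has {H,He,Li}; column 4 has {H,He,Li}, so it must be Be.
(r2,c1): row 2 has {Li,Be}; column 1 has {He}, so it must be H.
(r2,c3): row 2 has {H,Li,Be}; column 3 has {H}, so it must be He.
(r3,c3): row 3 has {H,He}; column 3 has {H,He}; the diagonal has {H,He,Be}, so it must be Li.
(r4,c3): row 4 has {H,He}; column 3 has {H,He,Li}, so it must be Be.
(r3,c1): row 3 has {H,He,Li}; column 1 has {H,He}, so it must be Be.
(r4,c1): row 4 has {H,He,Be}; column 1 has {H,He,Be}, so it must be Li.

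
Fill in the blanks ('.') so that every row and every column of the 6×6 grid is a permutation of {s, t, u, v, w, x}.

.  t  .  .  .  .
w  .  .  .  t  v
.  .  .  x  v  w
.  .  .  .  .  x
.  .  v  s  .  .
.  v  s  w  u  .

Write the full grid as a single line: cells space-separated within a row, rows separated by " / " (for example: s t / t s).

u t w v x s / w s x u t v / s u t x v w / v w u t s x / t x v s w u / x v s w u t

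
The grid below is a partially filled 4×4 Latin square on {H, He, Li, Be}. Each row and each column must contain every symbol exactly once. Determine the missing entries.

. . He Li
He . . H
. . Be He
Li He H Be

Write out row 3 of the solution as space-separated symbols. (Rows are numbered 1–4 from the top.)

H Li Be He

(r2,c3) = Li
(r3,c1) = H
(r3,c2) = Li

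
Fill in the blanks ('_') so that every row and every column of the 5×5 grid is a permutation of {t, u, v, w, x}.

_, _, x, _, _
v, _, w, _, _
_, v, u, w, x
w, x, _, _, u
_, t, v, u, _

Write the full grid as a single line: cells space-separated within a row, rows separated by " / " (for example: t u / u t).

(r2,c2): row 2 has {v,w}; column 2 has {t,v,x}, so it must be u.
(r2,c5): row 2 has {u,v,w}; column 5 has {u,x}, so it must be t.
(r3,c1): row 3 has {u,v,w,x}; column 1 has {v,w}, so it must be t.
(r4,c3): row 4 has {u,w,x}; column 3 has {u,v,w,x}, so it must be t.
(r4,c4): row 4 has {t,u,w,x}; column 4 has {u,w}, so it must be v.
(r5,c1): row 5 has {t,u,v}; column 1 has {t,v,w}, so it must be x.
(r5,c5): row 5 has {t,u,v,x}; column 5 has {t,u,x}, so it must be w.
(r1,c1): row 1 has {x}; column 1 has {t,v,w,x}, so it must be u.
(r1,c2): row 1 has {u,x}; column 2 has {t,u,v,x}, so it must be w.
(r1,c4): row 1 has {u,w,x}; column 4 has {u,v,w}, so it must be t.
(r1,c5): row 1 has {t,u,w,x}; column 5 has {t,u,w,x}, so it must be v.
(r2,c4): row 2 has {t,u,v,w}; column 4 has {t,u,v,w}, so it must be x.

u w x t v / v u w x t / t v u w x / w x t v u / x t v u w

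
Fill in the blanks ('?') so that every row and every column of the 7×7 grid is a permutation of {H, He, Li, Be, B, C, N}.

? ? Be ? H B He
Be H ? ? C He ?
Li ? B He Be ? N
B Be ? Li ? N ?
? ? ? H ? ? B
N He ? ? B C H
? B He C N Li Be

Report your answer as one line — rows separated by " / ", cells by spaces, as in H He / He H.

(r1,c1) = C
(r1,c4) = N
(r2,c4) = B
(r2,c7) = Li
(r3,c2) = C
(r3,c6) = H
(r4,c5) = He
(r4,c7) = C
(r5,c1) = He
(r5,c5) = Li
(r5,c6) = Be
(r6,c3) = Li
(r6,c4) = Be
(r7,c1) = H
(r1,c2) = Li
(r2,c3) = N
(r4,c3) = H
(r5,c2) = N
(r5,c3) = C

C Li Be N H B He / Be H N B C He Li / Li C B He Be H N / B Be H Li He N C / He N C H Li Be B / N He Li Be B C H / H B He C N Li Be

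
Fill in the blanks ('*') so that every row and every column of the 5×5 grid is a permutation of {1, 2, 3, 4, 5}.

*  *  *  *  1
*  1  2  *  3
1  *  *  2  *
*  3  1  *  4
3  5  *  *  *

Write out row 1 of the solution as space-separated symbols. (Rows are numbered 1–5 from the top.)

At row 3, column 2: row 3 has {1,2}; column 2 has {1,3,5}; that leaves 4.
At row 3, column 5: row 3 has {1,2,4}; column 5 has {1,3,4}; that leaves 5.
At row 4, column 4: row 4 has {1,3,4}; column 4 has {2}; that leaves 5.
At row 5, column 3: row 5 has {3,5}; column 3 has {1,2}; that leaves 4.
At row 5, column 4: row 5 has {3,4,5}; column 4 has {2,5}; that leaves 1.
At row 5, column 5: row 5 has {1,3,4,5}; column 5 has {1,3,4,5}; that leaves 2.
At row 1, column 2: row 1 has {1}; column 2 has {1,3,4,5}; that leaves 2.
At row 2, column 4: row 2 has {1,2,3}; column 4 has {1,2,5}; that leaves 4.
At row 3, column 3: row 3 has {1,2,4,5}; column 3 has {1,2,4}; that leaves 3.
At row 4, column 1: row 4 has {1,3,4,5}; column 1 has {1,3}; that leaves 2.
At row 1, column 3: row 1 has {1,2}; column 3 has {1,2,3,4}; that leaves 5.
At row 1, column 4: row 1 has {1,2,5}; column 4 has {1,2,4,5}; that leaves 3.
At row 2, column 1: row 2 has {1,2,3,4}; column 1 has {1,2,3}; that leaves 5.
At row 1, column 1: row 1 has {1,2,3,5}; column 1 has {1,2,3,5}; that leaves 4.

4 2 5 3 1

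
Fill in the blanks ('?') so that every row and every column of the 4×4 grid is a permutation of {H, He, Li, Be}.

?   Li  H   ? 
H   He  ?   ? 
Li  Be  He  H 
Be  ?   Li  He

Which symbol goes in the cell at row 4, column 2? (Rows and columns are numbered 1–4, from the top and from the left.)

(r1,c1) = He
(r1,c4) = Be
(r2,c3) = Be
(r2,c4) = Li
(r4,c2) = H

H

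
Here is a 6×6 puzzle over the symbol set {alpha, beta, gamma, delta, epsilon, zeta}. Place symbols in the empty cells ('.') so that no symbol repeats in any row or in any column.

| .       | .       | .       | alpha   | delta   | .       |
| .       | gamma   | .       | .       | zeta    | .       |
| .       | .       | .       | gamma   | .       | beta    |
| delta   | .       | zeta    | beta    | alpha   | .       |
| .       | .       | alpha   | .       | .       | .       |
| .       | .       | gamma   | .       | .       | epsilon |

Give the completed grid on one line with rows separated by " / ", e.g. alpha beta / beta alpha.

(r3,c5) = epsilon
(r4,c2) = epsilon
(r4,c6) = gamma
(r6,c5) = beta
(r1,c6) = zeta
(r3,c3) = delta
(r5,c5) = gamma
(r5,c6) = delta
(r1,c2) = beta
(r1,c3) = epsilon
(r2,c3) = beta
(r2,c6) = alpha
(r5,c2) = zeta
(r5,c4) = epsilon
(r1,c1) = gamma
(r2,c1) = epsilon
(r2,c4) = delta
(r3,c2) = alpha
(r5,c1) = beta
(r6,c2) = delta
(r6,c4) = zeta
(r3,c1) = zeta
(r6,c1) = alpha

gamma beta epsilon alpha delta zeta / epsilon gamma beta delta zeta alpha / zeta alpha delta gamma epsilon beta / delta epsilon zeta beta alpha gamma / beta zeta alpha epsilon gamma delta / alpha delta gamma zeta beta epsilon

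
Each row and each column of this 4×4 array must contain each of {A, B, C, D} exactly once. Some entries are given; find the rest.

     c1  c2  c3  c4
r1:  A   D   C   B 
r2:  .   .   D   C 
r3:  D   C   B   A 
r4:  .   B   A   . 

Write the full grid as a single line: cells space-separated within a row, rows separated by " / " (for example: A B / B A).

(r2,c1) = B
(r2,c2) = A
(r4,c1) = C
(r4,c4) = D

A D C B / B A D C / D C B A / C B A D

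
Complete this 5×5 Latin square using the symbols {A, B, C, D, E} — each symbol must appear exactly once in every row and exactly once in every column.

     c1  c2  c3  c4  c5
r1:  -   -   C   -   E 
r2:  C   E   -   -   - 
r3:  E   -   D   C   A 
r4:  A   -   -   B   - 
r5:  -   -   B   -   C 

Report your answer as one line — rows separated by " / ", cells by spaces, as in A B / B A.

B D C A E / C E A D B / E B D C A / A C E B D / D A B E C

(r2,c3) = A
(r2,c4) = D
(r2,c5) = B
(r3,c2) = B
(r4,c3) = E
(r4,c5) = D
(r5,c1) = D
(r5,c2) = A
(r5,c4) = E
(r1,c1) = B
(r1,c2) = D
(r1,c4) = A
(r4,c2) = C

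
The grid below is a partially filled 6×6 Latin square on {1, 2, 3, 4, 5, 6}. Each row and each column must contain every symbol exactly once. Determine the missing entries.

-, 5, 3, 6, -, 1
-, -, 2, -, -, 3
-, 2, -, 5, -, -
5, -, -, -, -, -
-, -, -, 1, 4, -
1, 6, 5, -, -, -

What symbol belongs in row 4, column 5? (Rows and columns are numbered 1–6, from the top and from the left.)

6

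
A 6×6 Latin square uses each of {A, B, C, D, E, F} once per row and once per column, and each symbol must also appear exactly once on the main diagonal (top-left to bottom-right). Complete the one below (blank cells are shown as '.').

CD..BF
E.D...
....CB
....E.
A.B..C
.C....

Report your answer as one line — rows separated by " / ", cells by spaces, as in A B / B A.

C D E A B F / E B D C F A / F E A D C B / B A C F E D / A F B E D C / D C F B A E

Cell (r2,c6): row 2 has {D,E}; column 6 has {B,C,F} → A.
Cell (r4,c6): row 4 has {E}; column 6 has {A,B,C,F} → D.
Cell (r6,c6): row 6 has {C}; column 6 has {A,B,C,D,F}; the diagonal has {C} → E.
Cell (r2,c5): row 2 has {A,D,E}; column 5 has {B,C,E} → F.
Cell (r5,c5): row 5 has {A,B,C}; column 5 has {B,C,E,F}; the diagonal has {C,E} → D.
Cell (r6,c5): row 6 has {C,E}; column 5 has {B,C,D,E,F} → A.
Cell (r2,c2): row 2 has {A,D,E,F}; column 2 has {C,D}; the diagonal has {C,D,E} → B.
Cell (r2,c4): row 2 has {A,B,D,E,F}; column 4 is empty so far → C.
Cell (r6,c3): row 6 has {A,C,E}; column 3 has {B,D} → F.
Cell (r3,c3): row 3 has {B,C}; column 3 has {B,D,F}; the diagonal has {B,C,D,E} → A.
Cell (r4,c3): row 4 has {D,E}; column 3 has {A,B,D,F} → C.
Cell (r4,c4): row 4 has {C,D,E}; column 4 has {C}; the diagonal has {A,B,C,D,E} → F.
Cell (r5,c4): row 5 has {A,B,C,D}; column 4 has {C,F} → E.
Cell (r1,c3): row 1 has {B,C,D,F}; column 3 has {A,B,C,D,F} → E.
Cell (r1,c4): row 1 has {B,C,D,E,F}; column 4 has {C,E,F} → A.
Cell (r3,c4): row 3 has {A,B,C}; column 4 has {A,C,E,F} → D.
Cell (r4,c1): row 4 has {C,D,E,F}; column 1 has {A,C,E} → B.
Cell (r4,c2): row 4 has {B,C,D,E,F}; column 2 has {B,C,D} → A.
Cell (r5,c2): row 5 has {A,B,C,D,E}; column 2 has {A,B,C,D} → F.
Cell (r6,c1): row 6 has {A,C,E,F}; column 1 has {A,B,C,E} → D.
Cell (r6,c4): row 6 has {A,C,D,E,F}; column 4 has {A,C,D,E,F} → B.
Cell (r3,c1): row 3 has {A,B,C,D}; column 1 has {A,B,C,D,E} → F.
Cell (r3,c2): row 3 has {A,B,C,D,F}; column 2 has {A,B,C,D,F} → E.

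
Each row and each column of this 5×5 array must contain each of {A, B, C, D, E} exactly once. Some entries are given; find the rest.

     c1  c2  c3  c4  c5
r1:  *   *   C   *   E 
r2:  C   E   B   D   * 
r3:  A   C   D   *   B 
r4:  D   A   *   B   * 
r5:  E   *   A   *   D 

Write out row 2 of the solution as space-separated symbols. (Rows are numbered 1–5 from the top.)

C E B D A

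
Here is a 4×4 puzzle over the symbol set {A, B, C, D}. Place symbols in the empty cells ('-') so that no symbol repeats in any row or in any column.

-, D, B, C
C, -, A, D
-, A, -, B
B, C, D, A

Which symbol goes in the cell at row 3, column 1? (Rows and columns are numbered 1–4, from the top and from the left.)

D

row 1 has {B,C,D}; column 1 has {B,C} — only A is left for (r1,c1).
row 2 has {A,C,D}; column 2 has {A,C,D} — only B is left for (r2,c2).
row 3 has {A,B}; column 1 has {A,B,C} — only D is left for (r3,c1).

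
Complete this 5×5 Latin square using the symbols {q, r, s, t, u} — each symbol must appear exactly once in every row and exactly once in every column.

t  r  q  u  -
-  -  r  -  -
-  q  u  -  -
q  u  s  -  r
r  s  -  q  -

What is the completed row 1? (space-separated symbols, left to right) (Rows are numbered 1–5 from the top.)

t r q u s

Cell (r1,c5): row 1 has {q,r,t,u}; column 5 has {r} → s.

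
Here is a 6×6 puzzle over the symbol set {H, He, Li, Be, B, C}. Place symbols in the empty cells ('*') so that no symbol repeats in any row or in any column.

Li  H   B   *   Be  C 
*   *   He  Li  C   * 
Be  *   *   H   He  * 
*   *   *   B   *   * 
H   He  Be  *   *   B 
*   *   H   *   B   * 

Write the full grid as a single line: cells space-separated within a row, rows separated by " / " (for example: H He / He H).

(r1,c4) = He
(r2,c1) = B
(r2,c2) = Be
(r2,c6) = H
(r3,c6) = Li
(r5,c4) = C
(r5,c5) = Li
(r6,c4) = Be
(r6,c6) = He
(r3,c3) = C
(r4,c3) = Li
(r4,c5) = H
(r4,c6) = Be
(r6,c1) = C
(r6,c2) = Li
(r3,c2) = B
(r4,c1) = He
(r4,c2) = C

Li H B He Be C / B Be He Li C H / Be B C H He Li / He C Li B H Be / H He Be C Li B / C Li H Be B He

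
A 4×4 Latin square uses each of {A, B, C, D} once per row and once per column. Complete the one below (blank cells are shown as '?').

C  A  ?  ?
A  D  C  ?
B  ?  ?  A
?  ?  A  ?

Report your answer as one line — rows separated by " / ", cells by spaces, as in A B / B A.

C A B D / A D C B / B C D A / D B A C

(r2,c4) = B
(r3,c2) = C
(r3,c3) = D
(r4,c1) = D
(r4,c2) = B
(r4,c4) = C
(r1,c3) = B
(r1,c4) = D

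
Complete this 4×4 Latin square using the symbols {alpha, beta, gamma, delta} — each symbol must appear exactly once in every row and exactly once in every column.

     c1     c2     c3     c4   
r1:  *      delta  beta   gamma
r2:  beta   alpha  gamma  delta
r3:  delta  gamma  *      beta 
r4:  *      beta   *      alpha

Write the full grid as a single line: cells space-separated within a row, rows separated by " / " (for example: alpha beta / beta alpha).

alpha delta beta gamma / beta alpha gamma delta / delta gamma alpha beta / gamma beta delta alpha

Cell (r1,c1): row 1 has {beta,gamma,delta}; column 1 has {beta,delta} → alpha.
Cell (r3,c3): row 3 has {beta,gamma,delta}; column 3 has {beta,gamma} → alpha.
Cell (r4,c1): row 4 has {alpha,beta}; column 1 has {alpha,beta,delta} → gamma.
Cell (r4,c3): row 4 has {alpha,beta,gamma}; column 3 has {alpha,beta,gamma} → delta.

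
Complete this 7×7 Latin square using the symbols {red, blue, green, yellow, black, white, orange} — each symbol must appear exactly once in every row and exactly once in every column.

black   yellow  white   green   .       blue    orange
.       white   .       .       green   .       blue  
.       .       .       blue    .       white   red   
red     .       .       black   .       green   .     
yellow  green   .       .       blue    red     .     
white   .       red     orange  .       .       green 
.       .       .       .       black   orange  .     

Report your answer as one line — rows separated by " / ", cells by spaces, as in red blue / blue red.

black yellow white green red blue orange / orange white black red green yellow blue / green black yellow blue orange white red / red orange blue black white green yellow / yellow green orange white blue red black / white blue red orange yellow black green / blue red green yellow black orange white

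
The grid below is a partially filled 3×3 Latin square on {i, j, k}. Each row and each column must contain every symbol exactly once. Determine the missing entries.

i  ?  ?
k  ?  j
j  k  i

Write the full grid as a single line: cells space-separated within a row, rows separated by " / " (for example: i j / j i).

i j k / k i j / j k i

Cell (r1,c2): row 1 has {i}; column 2 has {k} → j.
Cell (r1,c3): row 1 has {i,j}; column 3 has {i,j} → k.
Cell (r2,c2): row 2 has {j,k}; column 2 has {j,k} → i.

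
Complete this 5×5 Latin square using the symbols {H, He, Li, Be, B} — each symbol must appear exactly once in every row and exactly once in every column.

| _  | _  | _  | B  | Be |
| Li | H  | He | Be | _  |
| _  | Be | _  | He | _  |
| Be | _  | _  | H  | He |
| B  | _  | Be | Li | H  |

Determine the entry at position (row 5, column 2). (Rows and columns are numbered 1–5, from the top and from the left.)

He

(r2,c5) = B
(r3,c1) = H
(r3,c5) = Li
(r5,c2) = He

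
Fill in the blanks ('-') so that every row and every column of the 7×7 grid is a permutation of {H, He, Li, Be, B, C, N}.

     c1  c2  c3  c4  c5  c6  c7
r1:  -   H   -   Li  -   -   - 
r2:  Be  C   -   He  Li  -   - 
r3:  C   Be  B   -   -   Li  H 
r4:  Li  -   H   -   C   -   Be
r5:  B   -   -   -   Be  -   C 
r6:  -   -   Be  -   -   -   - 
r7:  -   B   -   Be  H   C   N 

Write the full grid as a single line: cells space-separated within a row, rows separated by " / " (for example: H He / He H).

(r2,c3): row 2 has {He,Li,Be,C}; column 3 has {H,Be,B}, so it must be N.
(r2,c7): row 2 has {He,Li,Be,C,N}; column 7 has {H,Be,C,N}, so it must be B.
(r3,c4): row 3 has {H,Li,Be,B,C}; column 4 has {He,Li,Be}, so it must be N.
(r3,c5): row 3 has {H,Li,Be,B,C,N}; column 5 has {H,Li,Be,C}, so it must be He.
(r4,c4): row 4 has {H,Li,Be,C}; column 4 has {He,Li,Be,N}, so it must be B.
(r5,c4): row 5 has {Be,B,C}; column 4 has {He,Li,Be,B,N}, so it must be H.
(r6,c4): row 6 has {Be}; column 4 has {H,He,Li,Be,B,N}, so it must be C.
(r7,c1): row 7 has {H,Be,B,C,N}; column 1 has {Li,Be,B,C}, so it must be He.
(r7,c3): row 7 has {H,He,Be,B,C,N}; column 3 has {H,Be,B,N}, so it must be Li.
(r1,c1): row 1 has {H,Li}; column 1 has {He,Li,Be,B,C}, so it must be N.
(r1,c5): row 1 has {H,Li,N}; column 5 has {H,He,Li,Be,C}, so it must be B.
(r1,c7): row 1 has {H,Li,B,N}; column 7 has {H,Be,B,C,N}, so it must be He.
(r2,c6): row 2 has {He,Li,Be,B,C,N}; column 6 has {Li,C}, so it must be H.
(r5,c3): row 5 has {H,Be,B,C}; column 3 has {H,Li,Be,B,N}, so it must be He.
(r5,c6): row 5 has {H,He,Be,B,C}; column 6 has {H,Li,C}, so it must be N.
(r6,c1): row 6 has {Be,C}; column 1 has {He,Li,Be,B,C,N}, so it must be H.
(r6,c5): row 6 has {H,Be,C}; column 5 has {H,He,Li,Be,B,C}, so it must be N.
(r6,c7): row 6 has {H,Be,C,N}; column 7 has {H,He,Be,B,C,N}, so it must be Li.
(r1,c3): row 1 has {H,He,Li,B,N}; column 3 has {H,He,Li,Be,B,N}, so it must be C.
(r1,c6): row 1 has {H,He,Li,B,C,N}; column 6 has {H,Li,C,N}, so it must be Be.
(r4,c6): row 4 has {H,Li,Be,B,C}; column 6 has {H,Li,Be,C,N}, so it must be He.
(r5,c2): row 5 has {H,He,Be,B,C,N}; column 2 has {H,Be,B,C}, so it must be Li.
(r6,c2): row 6 has {H,Li,Be,C,N}; column 2 has {H,Li,Be,B,C}, so it must be He.
(r6,c6): row 6 has {H,He,Li,Be,C,N}; column 6 has {H,He,Li,Be,C,N}, so it must be B.
(r4,c2): row 4 has {H,He,Li,Be,B,C}; column 2 has {H,He,Li,Be,B,C}, so it must be N.

N H C Li B Be He / Be C N He Li H B / C Be B N He Li H / Li N H B C He Be / B Li He H Be N C / H He Be C N B Li / He B Li Be H C N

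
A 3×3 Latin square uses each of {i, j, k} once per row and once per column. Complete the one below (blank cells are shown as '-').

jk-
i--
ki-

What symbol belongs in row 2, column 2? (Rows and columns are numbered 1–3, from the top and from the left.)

j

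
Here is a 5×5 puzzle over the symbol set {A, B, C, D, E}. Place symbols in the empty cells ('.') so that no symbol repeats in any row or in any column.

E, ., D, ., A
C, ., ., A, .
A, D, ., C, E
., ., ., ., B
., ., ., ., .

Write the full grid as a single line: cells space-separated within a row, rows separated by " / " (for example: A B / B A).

E C D B A / C B E A D / A D B C E / D A C E B / B E A D C

Cell (r1,c4): row 1 has {A,D,E}; column 4 has {A,C} → B.
Cell (r2,c5): row 2 has {A,C}; column 5 has {A,B,E} → D.
Cell (r3,c3): row 3 has {A,C,D,E}; column 3 has {D} → B.
Cell (r4,c1): row 4 has {B}; column 1 has {A,C,E} → D.
Cell (r4,c4): row 4 has {B,D}; column 4 has {A,B,C} → E.
Cell (r5,c1): row 5 is empty so far; column 1 has {A,C,D,E} → B.
Cell (r5,c4): row 5 has {B}; column 4 has {A,B,C,E} → D.
Cell (r5,c5): row 5 has {B,D}; column 5 has {A,B,D,E} → C.
Cell (r1,c2): row 1 has {A,B,D,E}; column 2 has {D} → C.
Cell (r2,c3): row 2 has {A,C,D}; column 3 has {B,D} → E.
Cell (r4,c2): row 4 has {B,D,E}; column 2 has {C,D} → A.
Cell (r4,c3): row 4 has {A,B,D,E}; column 3 has {B,D,E} → C.
Cell (r5,c2): row 5 has {B,C,D}; column 2 has {A,C,D} → E.
Cell (r5,c3): row 5 has {B,C,D,E}; column 3 has {B,C,D,E} → A.
Cell (r2,c2): row 2 has {A,C,D,E}; column 2 has {A,C,D,E} → B.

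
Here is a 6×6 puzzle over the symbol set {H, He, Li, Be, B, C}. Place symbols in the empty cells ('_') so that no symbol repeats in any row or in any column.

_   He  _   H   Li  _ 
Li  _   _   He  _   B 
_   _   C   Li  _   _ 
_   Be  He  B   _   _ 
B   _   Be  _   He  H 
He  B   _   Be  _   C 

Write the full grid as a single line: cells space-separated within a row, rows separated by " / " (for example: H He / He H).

(r1,c3): row 1 has {H,He,Li}; column 3 has {He,Be,C}, so it must be B.
(r1,c6): row 1 has {H,He,Li,B}; column 6 has {H,B,C}, so it must be Be.
(r2,c3): row 2 has {He,Li,B}; column 3 has {He,Be,B,C}, so it must be H.
(r3,c2): row 3 has {Li,C}; column 2 has {He,Be,B}, so it must be H.
(r3,c6): row 3 has {H,Li,C}; column 6 has {H,Be,B,C}, so it must be He.
(r4,c6): row 4 has {He,Be,B}; column 6 has {H,He,Be,B,C}, so it must be Li.
(r5,c4): row 5 has {H,He,Be,B}; column 4 has {H,He,Li,Be,B}, so it must be C.
(r6,c3): row 6 has {He,Be,B,C}; column 3 has {H,He,Be,B,C}, so it must be Li.
(r6,c5): row 6 has {He,Li,Be,B,C}; column 5 has {He,Li}, so it must be H.
(r1,c1): row 1 has {H,He,Li,Be,B}; column 1 has {He,Li,B}, so it must be C.
(r2,c2): row 2 has {H,He,Li,B}; column 2 has {H,He,Be,B}, so it must be C.
(r2,c5): row 2 has {H,He,Li,B,C}; column 5 has {H,He,Li}, so it must be Be.
(r3,c1): row 3 has {H,He,Li,C}; column 1 has {He,Li,B,C}, so it must be Be.
(r3,c5): row 3 has {H,He,Li,Be,C}; column 5 has {H,He,Li,Be}, so it must be B.
(r4,c1): row 4 has {He,Li,Be,B}; column 1 has {He,Li,Be,B,C}, so it must be H.
(r4,c5): row 4 has {H,He,Li,Be,B}; column 5 has {H,He,Li,Be,B}, so it must be C.
(r5,c2): row 5 has {H,He,Be,B,C}; column 2 has {H,He,Be,B,C}, so it must be Li.

C He B H Li Be / Li C H He Be B / Be H C Li B He / H Be He B C Li / B Li Be C He H / He B Li Be H C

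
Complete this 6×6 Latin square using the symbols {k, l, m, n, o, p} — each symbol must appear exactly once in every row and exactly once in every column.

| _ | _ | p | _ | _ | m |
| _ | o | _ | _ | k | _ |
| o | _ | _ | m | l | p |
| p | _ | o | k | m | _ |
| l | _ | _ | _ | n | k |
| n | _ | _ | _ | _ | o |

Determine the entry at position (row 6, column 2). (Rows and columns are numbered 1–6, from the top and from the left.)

m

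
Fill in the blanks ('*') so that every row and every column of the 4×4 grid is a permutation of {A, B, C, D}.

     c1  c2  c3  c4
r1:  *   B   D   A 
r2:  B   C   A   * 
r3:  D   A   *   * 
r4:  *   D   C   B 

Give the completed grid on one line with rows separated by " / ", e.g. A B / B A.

At row 1, column 1: row 1 has {A,B,D}; column 1 has {B,D}; that leaves C.
At row 2, column 4: row 2 has {A,B,C}; column 4 has {A,B}; that leaves D.
At row 3, column 3: row 3 has {A,D}; column 3 has {A,C,D}; that leaves B.
At row 3, column 4: row 3 has {A,B,D}; column 4 has {A,B,D}; that leaves C.
At row 4, column 1: row 4 has {B,C,D}; column 1 has {B,C,D}; that leaves A.

C B D A / B C A D / D A B C / A D C B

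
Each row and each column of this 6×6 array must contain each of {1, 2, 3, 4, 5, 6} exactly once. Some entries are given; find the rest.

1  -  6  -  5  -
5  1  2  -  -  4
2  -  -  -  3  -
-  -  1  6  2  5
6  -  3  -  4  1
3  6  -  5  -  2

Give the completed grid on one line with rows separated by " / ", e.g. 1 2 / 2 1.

1 2 6 4 5 3 / 5 1 2 3 6 4 / 2 4 5 1 3 6 / 4 3 1 6 2 5 / 6 5 3 2 4 1 / 3 6 4 5 1 2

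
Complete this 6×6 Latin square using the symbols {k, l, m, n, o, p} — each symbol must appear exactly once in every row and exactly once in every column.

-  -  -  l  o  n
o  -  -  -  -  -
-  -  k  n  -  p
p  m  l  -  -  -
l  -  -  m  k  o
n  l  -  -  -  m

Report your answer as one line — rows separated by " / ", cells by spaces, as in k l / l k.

k p m l o n / o k n p m l / m o k n l p / p m l o n k / l n p m k o / n l o k p m

(r3,c1) = m
(r3,c2) = o
(r3,c5) = l
(r4,c5) = n
(r4,c6) = k
(r6,c5) = p
(r1,c1) = k
(r1,c2) = p
(r1,c3) = m
(r2,c5) = m
(r2,c6) = l
(r4,c4) = o
(r5,c2) = n
(r5,c3) = p
(r6,c3) = o
(r6,c4) = k
(r2,c2) = k
(r2,c3) = n
(r2,c4) = p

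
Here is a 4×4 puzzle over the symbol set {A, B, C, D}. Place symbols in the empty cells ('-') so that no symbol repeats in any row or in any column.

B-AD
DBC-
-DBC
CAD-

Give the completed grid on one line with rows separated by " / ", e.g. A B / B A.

B C A D / D B C A / A D B C / C A D B

(r1,c2) = C
(r2,c4) = A
(r3,c1) = A
(r4,c4) = B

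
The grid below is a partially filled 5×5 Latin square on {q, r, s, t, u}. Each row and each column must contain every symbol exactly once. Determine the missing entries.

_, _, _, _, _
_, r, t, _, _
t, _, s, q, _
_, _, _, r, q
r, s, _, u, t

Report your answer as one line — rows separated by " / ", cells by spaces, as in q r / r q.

u q r t s / q r t s u / t u s q r / s t u r q / r s q u t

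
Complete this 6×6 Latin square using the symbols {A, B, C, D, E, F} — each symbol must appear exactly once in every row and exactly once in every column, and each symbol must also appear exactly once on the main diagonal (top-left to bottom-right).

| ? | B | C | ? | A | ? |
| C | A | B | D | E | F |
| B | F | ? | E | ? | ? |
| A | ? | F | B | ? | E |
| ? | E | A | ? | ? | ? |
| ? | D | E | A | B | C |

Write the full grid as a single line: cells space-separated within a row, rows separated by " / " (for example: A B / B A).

E B C F A D / C A B D E F / B F D E C A / A C F B D E / D E A C F B / F D E A B C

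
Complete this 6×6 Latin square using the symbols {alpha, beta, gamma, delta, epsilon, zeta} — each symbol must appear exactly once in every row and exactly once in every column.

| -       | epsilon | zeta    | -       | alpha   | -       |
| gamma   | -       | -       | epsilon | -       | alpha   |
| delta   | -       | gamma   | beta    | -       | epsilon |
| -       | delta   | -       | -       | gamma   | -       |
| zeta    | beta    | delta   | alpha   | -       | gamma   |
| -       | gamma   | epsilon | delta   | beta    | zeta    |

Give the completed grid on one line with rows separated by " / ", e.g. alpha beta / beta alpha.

beta epsilon zeta gamma alpha delta / gamma zeta beta epsilon delta alpha / delta alpha gamma beta zeta epsilon / epsilon delta alpha zeta gamma beta / zeta beta delta alpha epsilon gamma / alpha gamma epsilon delta beta zeta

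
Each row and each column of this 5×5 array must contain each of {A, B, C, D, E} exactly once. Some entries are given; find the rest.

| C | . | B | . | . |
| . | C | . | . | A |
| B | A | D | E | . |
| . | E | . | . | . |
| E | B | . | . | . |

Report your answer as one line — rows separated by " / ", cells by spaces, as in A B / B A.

C D B A E / D C E B A / B A D E C / A E C D B / E B A C D

(r1,c2): row 1 has {B,C}; column 2 has {A,B,C,E}, so it must be D.
(r1,c4): row 1 has {B,C,D}; column 4 has {E}, so it must be A.
(r1,c5): row 1 has {A,B,C,D}; column 5 has {A}, so it must be E.
(r2,c1): row 2 has {A,C}; column 1 has {B,C,E}, so it must be D.
(r2,c3): row 2 has {A,C,D}; column 3 has {B,D}, so it must be E.
(r2,c4): row 2 has {A,C,D,E}; column 4 has {A,E}, so it must be B.
(r3,c5): row 3 has {A,B,D,E}; column 5 has {A,E}, so it must be C.
(r4,c1): row 4 has {E}; column 1 has {B,C,D,E}, so it must be A.
(r4,c3): row 4 has {A,E}; column 3 has {B,D,E}, so it must be C.
(r4,c4): row 4 has {A,C,E}; column 4 has {A,B,E}, so it must be D.
(r4,c5): row 4 has {A,C,D,E}; column 5 has {A,C,E}, so it must be B.
(r5,c3): row 5 has {B,E}; column 3 has {B,C,D,E}, so it must be A.
(r5,c4): row 5 has {A,B,E}; column 4 has {A,B,D,E}, so it must be C.
(r5,c5): row 5 has {A,B,C,E}; column 5 has {A,B,C,E}, so it must be D.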